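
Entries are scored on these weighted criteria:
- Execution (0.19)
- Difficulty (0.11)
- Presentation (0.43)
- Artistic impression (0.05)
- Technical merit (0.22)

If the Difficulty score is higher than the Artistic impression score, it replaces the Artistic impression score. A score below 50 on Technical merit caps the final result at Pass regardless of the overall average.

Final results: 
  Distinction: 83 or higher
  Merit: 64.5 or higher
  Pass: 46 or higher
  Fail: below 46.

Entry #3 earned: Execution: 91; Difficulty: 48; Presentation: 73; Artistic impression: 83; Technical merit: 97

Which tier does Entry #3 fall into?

Difficulty (48) ≤ Artistic impression (83), so Artistic impression stays at 83.
Technical merit score 97 ≥ 50: minimum met.
Weighted total:
  Execution 91 × 0.19 = 17.29
  Difficulty 48 × 0.11 = 5.28
  Presentation 73 × 0.43 = 31.39
  Artistic impression 83 × 0.05 = 4.15
  Technical merit 97 × 0.22 = 21.34
Sum = 79.45
79.45 is ≥ 64.5 and < 83 → Merit

Merit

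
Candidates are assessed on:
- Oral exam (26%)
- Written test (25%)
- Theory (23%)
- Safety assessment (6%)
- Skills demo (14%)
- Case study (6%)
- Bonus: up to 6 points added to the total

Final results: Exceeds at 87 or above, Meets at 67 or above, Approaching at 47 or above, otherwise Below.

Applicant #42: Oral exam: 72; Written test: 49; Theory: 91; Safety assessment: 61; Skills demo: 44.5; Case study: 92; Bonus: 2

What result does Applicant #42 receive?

Weighted total:
  Oral exam 72 × 0.26 = 18.72
  Written test 49 × 0.25 = 12.25
  Theory 91 × 0.23 = 20.93
  Safety assessment 61 × 0.06 = 3.66
  Skills demo 44.5 × 0.14 = 6.23
  Case study 92 × 0.06 = 5.52
Sum = 67.31
Bonus: 67.31 + 2 = 69.31
69.31 is ≥ 67 and < 87 → Meets

Meets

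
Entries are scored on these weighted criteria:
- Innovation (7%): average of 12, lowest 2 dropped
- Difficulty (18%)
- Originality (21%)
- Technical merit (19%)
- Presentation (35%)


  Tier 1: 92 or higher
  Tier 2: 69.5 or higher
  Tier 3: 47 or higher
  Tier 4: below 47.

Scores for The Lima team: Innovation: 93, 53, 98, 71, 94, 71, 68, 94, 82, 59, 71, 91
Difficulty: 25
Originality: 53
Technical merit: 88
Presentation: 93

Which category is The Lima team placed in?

Innovation: drop 53, 59 → average of remaining 10 = 833/10 = 83.3
Weighted total:
  Innovation 83.3 × 0.07 = 5.831
  Difficulty 25 × 0.18 = 4.5
  Originality 53 × 0.21 = 11.13
  Technical merit 88 × 0.19 = 16.72
  Presentation 93 × 0.35 = 32.55
Sum = 70.731
70.731 is ≥ 69.5 and < 92 → Tier 2

Tier 2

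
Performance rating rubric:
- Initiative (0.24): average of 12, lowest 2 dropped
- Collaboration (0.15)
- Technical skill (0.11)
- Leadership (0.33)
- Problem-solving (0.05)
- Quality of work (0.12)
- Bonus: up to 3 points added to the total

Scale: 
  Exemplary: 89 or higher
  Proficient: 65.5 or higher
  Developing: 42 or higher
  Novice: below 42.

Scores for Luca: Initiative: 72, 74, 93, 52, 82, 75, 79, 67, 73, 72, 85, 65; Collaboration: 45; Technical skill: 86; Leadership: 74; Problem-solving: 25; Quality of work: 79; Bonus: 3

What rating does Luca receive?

Proficient

Initiative: drop 52, 65 → average of remaining 10 = 772/10 = 77.2
Weighted total:
  Initiative 77.2 × 0.24 = 18.528
  Collaboration 45 × 0.15 = 6.75
  Technical skill 86 × 0.11 = 9.46
  Leadership 74 × 0.33 = 24.42
  Problem-solving 25 × 0.05 = 1.25
  Quality of work 79 × 0.12 = 9.48
Sum = 69.888
Bonus: 69.888 + 3 = 72.888
72.888 is ≥ 65.5 and < 89 → Proficient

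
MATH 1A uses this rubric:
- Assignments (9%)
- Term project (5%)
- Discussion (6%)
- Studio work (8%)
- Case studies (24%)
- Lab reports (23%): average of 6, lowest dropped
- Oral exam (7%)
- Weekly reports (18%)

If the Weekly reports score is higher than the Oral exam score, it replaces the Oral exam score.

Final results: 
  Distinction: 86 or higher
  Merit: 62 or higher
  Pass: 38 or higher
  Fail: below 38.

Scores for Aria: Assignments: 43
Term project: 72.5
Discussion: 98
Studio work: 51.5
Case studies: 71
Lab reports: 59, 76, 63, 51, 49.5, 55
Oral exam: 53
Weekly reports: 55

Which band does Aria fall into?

Lab reports: drop 49.5 → average of remaining 5 = 304/5 = 60.8
Weekly reports (55) > Oral exam (53), so Oral exam counts as 55.
Weighted total:
  Assignments 43 × 0.09 = 3.87
  Term project 72.5 × 0.05 = 3.625
  Discussion 98 × 0.06 = 5.88
  Studio work 51.5 × 0.08 = 4.12
  Case studies 71 × 0.24 = 17.04
  Lab reports 60.8 × 0.23 = 13.984
  Oral exam 55 × 0.07 = 3.85
  Weekly reports 55 × 0.18 = 9.9
Sum = 62.269
62.269 is ≥ 62 and < 86 → Merit

Merit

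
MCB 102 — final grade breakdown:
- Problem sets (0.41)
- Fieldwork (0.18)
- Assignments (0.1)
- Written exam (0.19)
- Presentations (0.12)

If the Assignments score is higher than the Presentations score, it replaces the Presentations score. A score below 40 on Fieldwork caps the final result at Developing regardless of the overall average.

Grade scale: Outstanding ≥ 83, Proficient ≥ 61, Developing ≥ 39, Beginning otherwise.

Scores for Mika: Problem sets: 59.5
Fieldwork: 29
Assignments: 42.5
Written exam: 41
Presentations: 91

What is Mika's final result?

Developing

Assignments (42.5) ≤ Presentations (91), so Presentations stays at 91.
Fieldwork score 29 < 40: minimum not met.
Weighted total:
  Problem sets 59.5 × 0.41 = 24.395
  Fieldwork 29 × 0.18 = 5.22
  Assignments 42.5 × 0.1 = 4.25
  Written exam 41 × 0.19 = 7.79
  Presentations 91 × 0.12 = 10.92
Sum = 52.575
52.575 would be Developing; cap at Developing applies → Developing.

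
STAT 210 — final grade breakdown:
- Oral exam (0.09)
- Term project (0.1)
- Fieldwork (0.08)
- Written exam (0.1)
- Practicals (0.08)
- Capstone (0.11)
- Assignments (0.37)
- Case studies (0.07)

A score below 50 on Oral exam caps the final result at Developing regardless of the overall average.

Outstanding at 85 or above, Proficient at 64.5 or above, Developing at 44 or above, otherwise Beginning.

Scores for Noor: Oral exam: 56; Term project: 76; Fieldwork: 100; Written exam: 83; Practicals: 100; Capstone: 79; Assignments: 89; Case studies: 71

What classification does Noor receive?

Proficient

Oral exam score 56 ≥ 50: minimum met.
Weighted total:
  Oral exam 56 × 0.09 = 5.04
  Term project 76 × 0.1 = 7.6
  Fieldwork 100 × 0.08 = 8
  Written exam 83 × 0.1 = 8.3
  Practicals 100 × 0.08 = 8
  Capstone 79 × 0.11 = 8.69
  Assignments 89 × 0.37 = 32.93
  Case studies 71 × 0.07 = 4.97
Sum = 83.53
83.53 is ≥ 64.5 and < 85 → Proficient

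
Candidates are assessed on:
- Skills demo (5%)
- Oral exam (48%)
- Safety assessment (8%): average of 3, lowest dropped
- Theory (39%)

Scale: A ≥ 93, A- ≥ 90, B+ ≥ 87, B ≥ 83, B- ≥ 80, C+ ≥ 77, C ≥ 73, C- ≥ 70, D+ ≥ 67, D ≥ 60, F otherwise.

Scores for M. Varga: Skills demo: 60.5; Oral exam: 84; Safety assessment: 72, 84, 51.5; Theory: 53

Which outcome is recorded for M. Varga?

Safety assessment: drop 51.5 → average of remaining 2 = 156/2 = 78
Weighted total:
  Skills demo 60.5 × 0.05 = 3.025
  Oral exam 84 × 0.48 = 40.32
  Safety assessment 78 × 0.08 = 6.24
  Theory 53 × 0.39 = 20.67
Sum = 70.255
70.255 is ≥ 70 and < 73 → C-

C-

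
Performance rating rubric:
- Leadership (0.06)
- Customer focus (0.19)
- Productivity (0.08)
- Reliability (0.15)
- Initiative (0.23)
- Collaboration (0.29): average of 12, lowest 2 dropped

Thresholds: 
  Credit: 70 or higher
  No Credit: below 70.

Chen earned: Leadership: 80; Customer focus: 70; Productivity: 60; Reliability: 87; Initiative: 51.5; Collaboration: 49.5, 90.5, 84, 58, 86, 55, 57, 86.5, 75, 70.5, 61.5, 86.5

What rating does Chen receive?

Collaboration: drop 49.5, 55 → average of remaining 10 = 755.5/10 = 75.55
Weighted total:
  Leadership 80 × 0.06 = 4.8
  Customer focus 70 × 0.19 = 13.3
  Productivity 60 × 0.08 = 4.8
  Reliability 87 × 0.15 = 13.05
  Initiative 51.5 × 0.23 = 11.845
  Collaboration 75.55 × 0.29 = 21.9095
Sum = 69.7045
69.7045 < 70 → No Credit

No Credit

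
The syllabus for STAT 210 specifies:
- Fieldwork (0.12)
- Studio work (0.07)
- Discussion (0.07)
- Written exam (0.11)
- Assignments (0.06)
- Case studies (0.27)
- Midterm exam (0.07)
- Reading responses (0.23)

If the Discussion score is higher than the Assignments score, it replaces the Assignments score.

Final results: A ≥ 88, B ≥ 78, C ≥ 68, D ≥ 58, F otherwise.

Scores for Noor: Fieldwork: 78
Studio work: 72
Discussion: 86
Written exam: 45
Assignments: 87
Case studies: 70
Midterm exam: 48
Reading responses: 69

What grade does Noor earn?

C

Discussion (86) ≤ Assignments (87), so Assignments stays at 87.
Weighted total:
  Fieldwork 78 × 0.12 = 9.36
  Studio work 72 × 0.07 = 5.04
  Discussion 86 × 0.07 = 6.02
  Written exam 45 × 0.11 = 4.95
  Assignments 87 × 0.06 = 5.22
  Case studies 70 × 0.27 = 18.9
  Midterm exam 48 × 0.07 = 3.36
  Reading responses 69 × 0.23 = 15.87
Sum = 68.72
68.72 is ≥ 68 and < 78 → C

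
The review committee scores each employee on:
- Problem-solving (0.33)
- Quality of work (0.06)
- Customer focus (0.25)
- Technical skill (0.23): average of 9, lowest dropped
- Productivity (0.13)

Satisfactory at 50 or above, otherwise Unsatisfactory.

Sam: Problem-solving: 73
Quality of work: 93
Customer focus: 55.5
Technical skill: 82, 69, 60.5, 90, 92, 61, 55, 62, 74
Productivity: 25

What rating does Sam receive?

Satisfactory

Technical skill: drop 55 → average of remaining 8 = 590.5/8 = 73.8125
Weighted total:
  Problem-solving 73 × 0.33 = 24.09
  Quality of work 93 × 0.06 = 5.58
  Customer focus 55.5 × 0.25 = 13.875
  Technical skill 73.8125 × 0.23 = 16.976875
  Productivity 25 × 0.13 = 3.25
Sum = 63.771875
63.771875 ≥ 50 → Satisfactory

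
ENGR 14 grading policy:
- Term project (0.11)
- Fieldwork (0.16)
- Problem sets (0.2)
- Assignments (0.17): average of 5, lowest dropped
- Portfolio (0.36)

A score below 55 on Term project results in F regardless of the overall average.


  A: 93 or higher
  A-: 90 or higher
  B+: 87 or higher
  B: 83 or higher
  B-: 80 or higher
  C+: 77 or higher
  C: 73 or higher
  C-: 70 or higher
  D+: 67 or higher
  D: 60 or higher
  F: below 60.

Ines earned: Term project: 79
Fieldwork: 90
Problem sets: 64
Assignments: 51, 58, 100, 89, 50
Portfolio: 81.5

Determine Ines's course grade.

C+

Assignments: drop 50 → average of remaining 4 = 298/4 = 74.5
Term project score 79 ≥ 55: minimum met.
Weighted total:
  Term project 79 × 0.11 = 8.69
  Fieldwork 90 × 0.16 = 14.4
  Problem sets 64 × 0.2 = 12.8
  Assignments 74.5 × 0.17 = 12.665
  Portfolio 81.5 × 0.36 = 29.34
Sum = 77.895
77.895 is ≥ 77 and < 80 → C+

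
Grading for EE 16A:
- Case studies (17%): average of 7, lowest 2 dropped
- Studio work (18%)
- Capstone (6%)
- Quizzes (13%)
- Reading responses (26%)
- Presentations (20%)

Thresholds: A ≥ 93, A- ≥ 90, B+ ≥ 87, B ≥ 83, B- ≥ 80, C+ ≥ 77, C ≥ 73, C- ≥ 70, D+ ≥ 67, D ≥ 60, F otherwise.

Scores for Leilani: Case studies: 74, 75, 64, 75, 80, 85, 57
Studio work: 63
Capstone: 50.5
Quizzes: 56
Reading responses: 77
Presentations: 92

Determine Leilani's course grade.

C

Case studies: drop 57, 64 → average of remaining 5 = 389/5 = 77.8
Weighted total:
  Case studies 77.8 × 0.17 = 13.226
  Studio work 63 × 0.18 = 11.34
  Capstone 50.5 × 0.06 = 3.03
  Quizzes 56 × 0.13 = 7.28
  Reading responses 77 × 0.26 = 20.02
  Presentations 92 × 0.2 = 18.4
Sum = 73.296
73.296 is ≥ 73 and < 77 → C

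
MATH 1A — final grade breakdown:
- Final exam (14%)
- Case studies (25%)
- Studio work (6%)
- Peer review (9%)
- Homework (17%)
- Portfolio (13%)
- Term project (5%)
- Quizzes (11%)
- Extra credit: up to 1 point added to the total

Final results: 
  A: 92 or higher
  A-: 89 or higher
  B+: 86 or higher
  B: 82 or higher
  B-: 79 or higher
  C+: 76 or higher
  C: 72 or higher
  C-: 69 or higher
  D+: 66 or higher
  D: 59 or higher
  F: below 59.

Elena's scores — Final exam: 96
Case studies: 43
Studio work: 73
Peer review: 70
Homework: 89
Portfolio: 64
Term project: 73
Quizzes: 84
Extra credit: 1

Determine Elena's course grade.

Weighted total:
  Final exam 96 × 0.14 = 13.44
  Case studies 43 × 0.25 = 10.75
  Studio work 73 × 0.06 = 4.38
  Peer review 70 × 0.09 = 6.3
  Homework 89 × 0.17 = 15.13
  Portfolio 64 × 0.13 = 8.32
  Term project 73 × 0.05 = 3.65
  Quizzes 84 × 0.11 = 9.24
Sum = 71.21
Extra credit: 71.21 + 1 = 72.21
72.21 is ≥ 72 and < 76 → C

C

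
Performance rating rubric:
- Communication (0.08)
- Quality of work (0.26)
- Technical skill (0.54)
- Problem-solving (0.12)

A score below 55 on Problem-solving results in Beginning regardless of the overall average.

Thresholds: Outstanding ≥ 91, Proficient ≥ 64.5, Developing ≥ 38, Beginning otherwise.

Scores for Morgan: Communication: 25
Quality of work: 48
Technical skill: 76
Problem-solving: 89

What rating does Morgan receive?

Proficient

Problem-solving score 89 ≥ 55: minimum met.
Weighted total:
  Communication 25 × 0.08 = 2
  Quality of work 48 × 0.26 = 12.48
  Technical skill 76 × 0.54 = 41.04
  Problem-solving 89 × 0.12 = 10.68
Sum = 66.2
66.2 is ≥ 64.5 and < 91 → Proficient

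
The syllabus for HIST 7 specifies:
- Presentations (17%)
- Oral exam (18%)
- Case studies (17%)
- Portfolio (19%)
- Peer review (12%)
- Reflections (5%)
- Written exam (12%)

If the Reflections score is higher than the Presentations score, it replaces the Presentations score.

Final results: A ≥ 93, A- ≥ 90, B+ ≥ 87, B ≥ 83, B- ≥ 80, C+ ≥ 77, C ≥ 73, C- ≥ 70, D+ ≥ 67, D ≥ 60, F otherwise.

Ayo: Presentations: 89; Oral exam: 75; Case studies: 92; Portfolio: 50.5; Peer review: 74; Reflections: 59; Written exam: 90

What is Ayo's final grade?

Reflections (59) ≤ Presentations (89), so Presentations stays at 89.
Weighted total:
  Presentations 89 × 0.17 = 15.13
  Oral exam 75 × 0.18 = 13.5
  Case studies 92 × 0.17 = 15.64
  Portfolio 50.5 × 0.19 = 9.595
  Peer review 74 × 0.12 = 8.88
  Reflections 59 × 0.05 = 2.95
  Written exam 90 × 0.12 = 10.8
Sum = 76.495
76.495 is ≥ 73 and < 77 → C

C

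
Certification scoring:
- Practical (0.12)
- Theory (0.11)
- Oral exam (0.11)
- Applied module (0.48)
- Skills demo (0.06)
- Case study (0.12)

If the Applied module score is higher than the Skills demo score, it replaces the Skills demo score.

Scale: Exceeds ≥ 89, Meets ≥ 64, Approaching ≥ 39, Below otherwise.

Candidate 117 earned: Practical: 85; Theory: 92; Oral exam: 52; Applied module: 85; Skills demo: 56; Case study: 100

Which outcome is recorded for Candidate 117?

Meets

Applied module (85) > Skills demo (56), so Skills demo counts as 85.
Weighted total:
  Practical 85 × 0.12 = 10.2
  Theory 92 × 0.11 = 10.12
  Oral exam 52 × 0.11 = 5.72
  Applied module 85 × 0.48 = 40.8
  Skills demo 85 × 0.06 = 5.1
  Case study 100 × 0.12 = 12
Sum = 83.94
83.94 is ≥ 64 and < 89 → Meets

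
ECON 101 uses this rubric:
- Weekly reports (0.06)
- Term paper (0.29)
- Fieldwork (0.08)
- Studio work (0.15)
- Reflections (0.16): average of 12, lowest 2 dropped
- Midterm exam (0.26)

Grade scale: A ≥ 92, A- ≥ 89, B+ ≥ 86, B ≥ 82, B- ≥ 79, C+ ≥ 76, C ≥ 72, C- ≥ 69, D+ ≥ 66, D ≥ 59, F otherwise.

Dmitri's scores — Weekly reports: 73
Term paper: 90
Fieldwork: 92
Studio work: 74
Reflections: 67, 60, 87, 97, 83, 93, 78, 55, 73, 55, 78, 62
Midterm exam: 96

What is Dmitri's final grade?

Reflections: drop 55, 55 → average of remaining 10 = 778/10 = 77.8
Weighted total:
  Weekly reports 73 × 0.06 = 4.38
  Term paper 90 × 0.29 = 26.1
  Fieldwork 92 × 0.08 = 7.36
  Studio work 74 × 0.15 = 11.1
  Reflections 77.8 × 0.16 = 12.448
  Midterm exam 96 × 0.26 = 24.96
Sum = 86.348
86.348 is ≥ 86 and < 89 → B+

B+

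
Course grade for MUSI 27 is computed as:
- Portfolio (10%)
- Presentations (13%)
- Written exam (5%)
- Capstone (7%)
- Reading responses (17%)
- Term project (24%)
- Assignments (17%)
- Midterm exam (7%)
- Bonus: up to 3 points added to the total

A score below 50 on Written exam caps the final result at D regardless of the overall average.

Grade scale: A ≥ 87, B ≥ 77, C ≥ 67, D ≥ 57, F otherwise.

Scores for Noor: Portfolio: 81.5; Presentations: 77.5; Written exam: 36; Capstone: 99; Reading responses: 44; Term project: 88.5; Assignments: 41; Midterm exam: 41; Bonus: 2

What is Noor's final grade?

Written exam score 36 < 50: minimum not met.
Weighted total:
  Portfolio 81.5 × 0.1 = 8.15
  Presentations 77.5 × 0.13 = 10.075
  Written exam 36 × 0.05 = 1.8
  Capstone 99 × 0.07 = 6.93
  Reading responses 44 × 0.17 = 7.48
  Term project 88.5 × 0.24 = 21.24
  Assignments 41 × 0.17 = 6.97
  Midterm exam 41 × 0.07 = 2.87
Sum = 65.515
Bonus: 65.515 + 2 = 67.515
67.515 would be C; cap at D applies → D.

D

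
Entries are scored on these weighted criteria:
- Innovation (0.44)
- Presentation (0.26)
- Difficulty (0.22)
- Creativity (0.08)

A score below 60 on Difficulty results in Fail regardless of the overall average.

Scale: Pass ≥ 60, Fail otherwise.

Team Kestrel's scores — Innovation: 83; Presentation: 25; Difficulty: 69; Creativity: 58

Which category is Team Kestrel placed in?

Pass

Difficulty score 69 ≥ 60: minimum met.
Weighted total:
  Innovation 83 × 0.44 = 36.52
  Presentation 25 × 0.26 = 6.5
  Difficulty 69 × 0.22 = 15.18
  Creativity 58 × 0.08 = 4.64
Sum = 62.84
62.84 ≥ 60 → Pass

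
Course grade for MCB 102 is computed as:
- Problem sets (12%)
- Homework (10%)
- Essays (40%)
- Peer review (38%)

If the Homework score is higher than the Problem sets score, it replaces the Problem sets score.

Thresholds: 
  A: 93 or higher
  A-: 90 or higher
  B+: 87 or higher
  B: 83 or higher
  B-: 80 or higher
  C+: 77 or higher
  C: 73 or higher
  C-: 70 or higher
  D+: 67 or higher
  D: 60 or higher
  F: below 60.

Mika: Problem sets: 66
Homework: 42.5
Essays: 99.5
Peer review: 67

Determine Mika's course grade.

C+

Homework (42.5) ≤ Problem sets (66), so Problem sets stays at 66.
Weighted total:
  Problem sets 66 × 0.12 = 7.92
  Homework 42.5 × 0.1 = 4.25
  Essays 99.5 × 0.4 = 39.8
  Peer review 67 × 0.38 = 25.46
Sum = 77.43
77.43 is ≥ 77 and < 80 → C+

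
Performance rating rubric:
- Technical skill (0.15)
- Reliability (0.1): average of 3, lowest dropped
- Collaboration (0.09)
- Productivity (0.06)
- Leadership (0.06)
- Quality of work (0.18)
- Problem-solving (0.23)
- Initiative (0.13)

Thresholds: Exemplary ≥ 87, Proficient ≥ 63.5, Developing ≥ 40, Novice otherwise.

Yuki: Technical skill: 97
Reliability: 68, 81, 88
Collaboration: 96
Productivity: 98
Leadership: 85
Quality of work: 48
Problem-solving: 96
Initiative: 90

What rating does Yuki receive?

Reliability: drop 68 → average of remaining 2 = 169/2 = 84.5
Weighted total:
  Technical skill 97 × 0.15 = 14.55
  Reliability 84.5 × 0.1 = 8.45
  Collaboration 96 × 0.09 = 8.64
  Productivity 98 × 0.06 = 5.88
  Leadership 85 × 0.06 = 5.1
  Quality of work 48 × 0.18 = 8.64
  Problem-solving 96 × 0.23 = 22.08
  Initiative 90 × 0.13 = 11.7
Sum = 85.04
85.04 is ≥ 63.5 and < 87 → Proficient

Proficient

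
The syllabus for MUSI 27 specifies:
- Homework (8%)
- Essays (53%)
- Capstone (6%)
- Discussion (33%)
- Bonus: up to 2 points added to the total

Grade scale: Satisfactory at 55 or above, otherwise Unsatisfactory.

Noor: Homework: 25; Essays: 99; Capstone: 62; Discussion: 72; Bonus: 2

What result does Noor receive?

Weighted total:
  Homework 25 × 0.08 = 2
  Essays 99 × 0.53 = 52.47
  Capstone 62 × 0.06 = 3.72
  Discussion 72 × 0.33 = 23.76
Sum = 81.95
Bonus: 81.95 + 2 = 83.95
83.95 ≥ 55 → Satisfactory

Satisfactory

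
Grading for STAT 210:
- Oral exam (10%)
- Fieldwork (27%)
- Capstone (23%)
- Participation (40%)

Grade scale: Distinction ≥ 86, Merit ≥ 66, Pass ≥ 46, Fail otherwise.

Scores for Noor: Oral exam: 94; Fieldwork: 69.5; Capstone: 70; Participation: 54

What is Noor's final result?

Pass

Weighted total:
  Oral exam 94 × 0.1 = 9.4
  Fieldwork 69.5 × 0.27 = 18.765
  Capstone 70 × 0.23 = 16.1
  Participation 54 × 0.4 = 21.6
Sum = 65.865
65.865 is ≥ 46 and < 66 → Pass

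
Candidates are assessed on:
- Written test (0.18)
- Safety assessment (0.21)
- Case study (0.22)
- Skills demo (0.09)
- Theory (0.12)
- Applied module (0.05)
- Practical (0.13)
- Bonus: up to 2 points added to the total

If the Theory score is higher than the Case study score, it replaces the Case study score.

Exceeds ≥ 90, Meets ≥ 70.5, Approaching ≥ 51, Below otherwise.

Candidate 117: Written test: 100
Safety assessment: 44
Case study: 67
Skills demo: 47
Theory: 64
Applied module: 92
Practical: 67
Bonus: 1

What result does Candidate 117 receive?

Theory (64) ≤ Case study (67), so Case study stays at 67.
Weighted total:
  Written test 100 × 0.18 = 18
  Safety assessment 44 × 0.21 = 9.24
  Case study 67 × 0.22 = 14.74
  Skills demo 47 × 0.09 = 4.23
  Theory 64 × 0.12 = 7.68
  Applied module 92 × 0.05 = 4.6
  Practical 67 × 0.13 = 8.71
Sum = 67.2
Bonus: 67.2 + 1 = 68.2
68.2 is ≥ 51 and < 70.5 → Approaching

Approaching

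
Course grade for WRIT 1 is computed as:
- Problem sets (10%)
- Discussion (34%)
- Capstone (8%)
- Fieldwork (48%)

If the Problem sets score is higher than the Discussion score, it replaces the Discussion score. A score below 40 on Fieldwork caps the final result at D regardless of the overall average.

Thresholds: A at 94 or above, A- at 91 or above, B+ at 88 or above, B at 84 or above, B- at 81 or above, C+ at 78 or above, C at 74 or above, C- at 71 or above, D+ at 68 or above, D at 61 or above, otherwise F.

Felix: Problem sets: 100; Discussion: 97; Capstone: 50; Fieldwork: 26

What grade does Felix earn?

F

Problem sets (100) > Discussion (97), so Discussion counts as 100.
Fieldwork score 26 < 40: minimum not met.
Weighted total:
  Problem sets 100 × 0.1 = 10
  Discussion 100 × 0.34 = 34
  Capstone 50 × 0.08 = 4
  Fieldwork 26 × 0.48 = 12.48
Sum = 60.48
60.48 would be F; cap at D applies → F.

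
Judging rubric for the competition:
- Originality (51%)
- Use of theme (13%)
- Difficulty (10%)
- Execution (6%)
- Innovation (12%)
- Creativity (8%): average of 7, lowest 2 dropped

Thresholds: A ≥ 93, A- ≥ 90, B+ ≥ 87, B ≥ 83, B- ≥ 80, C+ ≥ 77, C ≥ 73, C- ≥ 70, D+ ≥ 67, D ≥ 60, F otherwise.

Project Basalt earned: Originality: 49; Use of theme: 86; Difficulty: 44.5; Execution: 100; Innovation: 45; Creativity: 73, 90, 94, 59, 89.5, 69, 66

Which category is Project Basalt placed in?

F

Creativity: drop 59, 66 → average of remaining 5 = 415.5/5 = 83.1
Weighted total:
  Originality 49 × 0.51 = 24.99
  Use of theme 86 × 0.13 = 11.18
  Difficulty 44.5 × 0.1 = 4.45
  Execution 100 × 0.06 = 6
  Innovation 45 × 0.12 = 5.4
  Creativity 83.1 × 0.08 = 6.648
Sum = 58.668
58.668 < 60 → F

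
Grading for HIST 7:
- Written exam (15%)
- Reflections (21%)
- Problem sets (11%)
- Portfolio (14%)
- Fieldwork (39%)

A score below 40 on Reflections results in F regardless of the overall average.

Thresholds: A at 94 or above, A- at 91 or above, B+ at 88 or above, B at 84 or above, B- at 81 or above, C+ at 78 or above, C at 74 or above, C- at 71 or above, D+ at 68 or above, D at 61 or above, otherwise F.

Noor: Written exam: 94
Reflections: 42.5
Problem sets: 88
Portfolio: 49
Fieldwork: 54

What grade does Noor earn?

F

Reflections score 42.5 ≥ 40: minimum met.
Weighted total:
  Written exam 94 × 0.15 = 14.1
  Reflections 42.5 × 0.21 = 8.925
  Problem sets 88 × 0.11 = 9.68
  Portfolio 49 × 0.14 = 6.86
  Fieldwork 54 × 0.39 = 21.06
Sum = 60.625
60.625 < 61 → F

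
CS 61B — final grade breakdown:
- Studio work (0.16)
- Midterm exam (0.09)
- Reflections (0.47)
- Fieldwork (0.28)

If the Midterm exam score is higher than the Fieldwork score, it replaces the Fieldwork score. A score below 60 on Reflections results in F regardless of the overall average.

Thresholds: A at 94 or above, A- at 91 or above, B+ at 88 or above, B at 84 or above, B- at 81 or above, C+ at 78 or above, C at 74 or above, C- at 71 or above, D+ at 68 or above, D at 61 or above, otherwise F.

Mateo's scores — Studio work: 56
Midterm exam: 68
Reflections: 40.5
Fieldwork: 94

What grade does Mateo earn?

F

Midterm exam (68) ≤ Fieldwork (94), so Fieldwork stays at 94.
Reflections score 40.5 < 60: minimum not met.
Weighted total:
  Studio work 56 × 0.16 = 8.96
  Midterm exam 68 × 0.09 = 6.12
  Reflections 40.5 × 0.47 = 19.035
  Fieldwork 94 × 0.28 = 26.32
Sum = 60.435
Because the Reflections minimum was not met, the result is F.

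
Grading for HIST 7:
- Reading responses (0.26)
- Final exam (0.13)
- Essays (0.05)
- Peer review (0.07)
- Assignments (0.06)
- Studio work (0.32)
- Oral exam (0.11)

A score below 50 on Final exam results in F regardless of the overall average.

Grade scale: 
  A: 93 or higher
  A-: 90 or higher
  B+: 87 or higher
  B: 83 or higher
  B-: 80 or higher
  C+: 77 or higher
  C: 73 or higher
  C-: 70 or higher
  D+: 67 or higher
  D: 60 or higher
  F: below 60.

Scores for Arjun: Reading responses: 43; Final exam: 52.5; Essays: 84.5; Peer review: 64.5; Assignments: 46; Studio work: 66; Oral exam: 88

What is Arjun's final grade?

Final exam score 52.5 ≥ 50: minimum met.
Weighted total:
  Reading responses 43 × 0.26 = 11.18
  Final exam 52.5 × 0.13 = 6.825
  Essays 84.5 × 0.05 = 4.225
  Peer review 64.5 × 0.07 = 4.515
  Assignments 46 × 0.06 = 2.76
  Studio work 66 × 0.32 = 21.12
  Oral exam 88 × 0.11 = 9.68
Sum = 60.305
60.305 is ≥ 60 and < 67 → D

D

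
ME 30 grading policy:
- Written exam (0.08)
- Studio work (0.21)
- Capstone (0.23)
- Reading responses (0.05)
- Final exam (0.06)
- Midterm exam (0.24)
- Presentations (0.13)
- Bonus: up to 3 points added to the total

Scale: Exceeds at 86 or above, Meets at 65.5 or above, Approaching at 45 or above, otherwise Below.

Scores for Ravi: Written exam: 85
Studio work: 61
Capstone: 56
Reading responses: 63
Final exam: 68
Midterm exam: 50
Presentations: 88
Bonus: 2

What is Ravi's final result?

Weighted total:
  Written exam 85 × 0.08 = 6.8
  Studio work 61 × 0.21 = 12.81
  Capstone 56 × 0.23 = 12.88
  Reading responses 63 × 0.05 = 3.15
  Final exam 68 × 0.06 = 4.08
  Midterm exam 50 × 0.24 = 12
  Presentations 88 × 0.13 = 11.44
Sum = 63.16
Bonus: 63.16 + 2 = 65.16
65.16 is ≥ 45 and < 65.5 → Approaching

Approaching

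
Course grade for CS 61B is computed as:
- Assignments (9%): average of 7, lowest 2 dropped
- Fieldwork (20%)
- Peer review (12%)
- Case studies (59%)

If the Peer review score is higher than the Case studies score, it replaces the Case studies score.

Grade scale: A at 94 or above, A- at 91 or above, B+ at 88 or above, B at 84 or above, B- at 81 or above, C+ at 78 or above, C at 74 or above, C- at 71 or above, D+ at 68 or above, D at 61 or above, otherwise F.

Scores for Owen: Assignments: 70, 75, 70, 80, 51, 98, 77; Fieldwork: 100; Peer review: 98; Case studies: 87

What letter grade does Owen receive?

Assignments: drop 51, 70 → average of remaining 5 = 400/5 = 80
Peer review (98) > Case studies (87), so Case studies counts as 98.
Weighted total:
  Assignments 80 × 0.09 = 7.2
  Fieldwork 100 × 0.2 = 20
  Peer review 98 × 0.12 = 11.76
  Case studies 98 × 0.59 = 57.82
Sum = 96.78
96.78 ≥ 94 → A

A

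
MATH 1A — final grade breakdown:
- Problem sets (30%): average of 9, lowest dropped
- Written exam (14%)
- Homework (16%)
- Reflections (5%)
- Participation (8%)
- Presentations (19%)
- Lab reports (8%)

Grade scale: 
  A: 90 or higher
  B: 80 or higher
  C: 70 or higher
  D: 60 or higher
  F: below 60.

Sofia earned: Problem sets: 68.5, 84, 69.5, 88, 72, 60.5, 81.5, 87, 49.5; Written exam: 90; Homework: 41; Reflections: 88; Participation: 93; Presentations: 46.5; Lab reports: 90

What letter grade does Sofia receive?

D

Problem sets: drop 49.5 → average of remaining 8 = 611/8 = 76.375
Weighted total:
  Problem sets 76.375 × 0.3 = 22.9125
  Written exam 90 × 0.14 = 12.6
  Homework 41 × 0.16 = 6.56
  Reflections 88 × 0.05 = 4.4
  Participation 93 × 0.08 = 7.44
  Presentations 46.5 × 0.19 = 8.835
  Lab reports 90 × 0.08 = 7.2
Sum = 69.9475
69.9475 is ≥ 60 and < 70 → D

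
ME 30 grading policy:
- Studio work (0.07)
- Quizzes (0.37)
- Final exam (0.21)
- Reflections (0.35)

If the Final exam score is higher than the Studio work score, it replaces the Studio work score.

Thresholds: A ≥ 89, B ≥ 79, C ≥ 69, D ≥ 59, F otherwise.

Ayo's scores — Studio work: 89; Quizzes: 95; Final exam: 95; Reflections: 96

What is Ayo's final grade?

A

Final exam (95) > Studio work (89), so Studio work counts as 95.
Weighted total:
  Studio work 95 × 0.07 = 6.65
  Quizzes 95 × 0.37 = 35.15
  Final exam 95 × 0.21 = 19.95
  Reflections 96 × 0.35 = 33.6
Sum = 95.35
95.35 ≥ 89 → A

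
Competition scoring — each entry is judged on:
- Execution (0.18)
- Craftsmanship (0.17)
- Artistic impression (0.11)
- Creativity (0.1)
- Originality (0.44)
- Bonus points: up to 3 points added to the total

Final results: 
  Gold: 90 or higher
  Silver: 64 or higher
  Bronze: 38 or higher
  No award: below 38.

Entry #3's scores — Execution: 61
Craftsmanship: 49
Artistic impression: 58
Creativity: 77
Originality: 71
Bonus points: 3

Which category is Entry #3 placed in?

Silver

Weighted total:
  Execution 61 × 0.18 = 10.98
  Craftsmanship 49 × 0.17 = 8.33
  Artistic impression 58 × 0.11 = 6.38
  Creativity 77 × 0.1 = 7.7
  Originality 71 × 0.44 = 31.24
Sum = 64.63
Bonus points: 64.63 + 3 = 67.63
67.63 is ≥ 64 and < 90 → Silver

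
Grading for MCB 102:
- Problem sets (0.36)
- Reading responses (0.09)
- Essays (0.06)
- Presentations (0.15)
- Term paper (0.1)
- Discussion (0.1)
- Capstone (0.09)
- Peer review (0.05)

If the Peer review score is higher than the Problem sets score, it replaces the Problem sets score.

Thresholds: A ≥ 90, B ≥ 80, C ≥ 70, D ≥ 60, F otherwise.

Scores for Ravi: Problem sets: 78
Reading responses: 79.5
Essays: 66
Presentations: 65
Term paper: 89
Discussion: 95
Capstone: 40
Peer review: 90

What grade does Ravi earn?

Peer review (90) > Problem sets (78), so Problem sets counts as 90.
Weighted total:
  Problem sets 90 × 0.36 = 32.4
  Reading responses 79.5 × 0.09 = 7.155
  Essays 66 × 0.06 = 3.96
  Presentations 65 × 0.15 = 9.75
  Term paper 89 × 0.1 = 8.9
  Discussion 95 × 0.1 = 9.5
  Capstone 40 × 0.09 = 3.6
  Peer review 90 × 0.05 = 4.5
Sum = 79.765
79.765 is ≥ 70 and < 80 → C

C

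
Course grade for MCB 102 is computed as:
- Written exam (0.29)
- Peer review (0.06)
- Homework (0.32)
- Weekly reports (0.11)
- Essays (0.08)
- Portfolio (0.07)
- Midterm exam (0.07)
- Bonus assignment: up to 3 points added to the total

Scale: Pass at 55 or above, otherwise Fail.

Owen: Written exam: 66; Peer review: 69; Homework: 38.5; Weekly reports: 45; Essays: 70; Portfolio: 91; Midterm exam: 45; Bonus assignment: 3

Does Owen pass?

Weighted total:
  Written exam 66 × 0.29 = 19.14
  Peer review 69 × 0.06 = 4.14
  Homework 38.5 × 0.32 = 12.32
  Weekly reports 45 × 0.11 = 4.95
  Essays 70 × 0.08 = 5.6
  Portfolio 91 × 0.07 = 6.37
  Midterm exam 45 × 0.07 = 3.15
Sum = 55.67
Bonus assignment: 55.67 + 3 = 58.67
58.67 ≥ 55 → Pass

Pass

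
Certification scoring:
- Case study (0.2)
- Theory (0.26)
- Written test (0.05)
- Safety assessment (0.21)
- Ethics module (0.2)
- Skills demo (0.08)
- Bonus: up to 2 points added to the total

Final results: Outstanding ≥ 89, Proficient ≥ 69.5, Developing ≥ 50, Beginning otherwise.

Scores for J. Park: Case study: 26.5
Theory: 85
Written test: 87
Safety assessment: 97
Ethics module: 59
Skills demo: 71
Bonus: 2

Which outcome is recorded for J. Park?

Proficient

Weighted total:
  Case study 26.5 × 0.2 = 5.3
  Theory 85 × 0.26 = 22.1
  Written test 87 × 0.05 = 4.35
  Safety assessment 97 × 0.21 = 20.37
  Ethics module 59 × 0.2 = 11.8
  Skills demo 71 × 0.08 = 5.68
Sum = 69.6
Bonus: 69.6 + 2 = 71.6
71.6 is ≥ 69.5 and < 89 → Proficient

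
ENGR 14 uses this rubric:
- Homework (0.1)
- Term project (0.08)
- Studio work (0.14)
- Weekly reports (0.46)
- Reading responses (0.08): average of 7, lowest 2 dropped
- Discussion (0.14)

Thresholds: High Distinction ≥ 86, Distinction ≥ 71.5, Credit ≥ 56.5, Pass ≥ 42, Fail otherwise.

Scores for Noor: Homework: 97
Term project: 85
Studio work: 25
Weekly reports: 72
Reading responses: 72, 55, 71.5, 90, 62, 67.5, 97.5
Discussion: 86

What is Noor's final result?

Distinction

Reading responses: drop 55, 62 → average of remaining 5 = 398.5/5 = 79.7
Weighted total:
  Homework 97 × 0.1 = 9.7
  Term project 85 × 0.08 = 6.8
  Studio work 25 × 0.14 = 3.5
  Weekly reports 72 × 0.46 = 33.12
  Reading responses 79.7 × 0.08 = 6.376
  Discussion 86 × 0.14 = 12.04
Sum = 71.536
71.536 is ≥ 71.5 and < 86 → Distinction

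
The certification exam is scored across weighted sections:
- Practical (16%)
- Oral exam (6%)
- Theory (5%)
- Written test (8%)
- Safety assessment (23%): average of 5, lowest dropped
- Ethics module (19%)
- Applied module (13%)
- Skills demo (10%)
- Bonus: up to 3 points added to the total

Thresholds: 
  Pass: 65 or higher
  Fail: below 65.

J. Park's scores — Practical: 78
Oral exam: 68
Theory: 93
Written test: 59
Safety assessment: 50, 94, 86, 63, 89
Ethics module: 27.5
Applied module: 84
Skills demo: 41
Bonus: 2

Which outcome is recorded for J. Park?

Safety assessment: drop 50 → average of remaining 4 = 332/4 = 83
Weighted total:
  Practical 78 × 0.16 = 12.48
  Oral exam 68 × 0.06 = 4.08
  Theory 93 × 0.05 = 4.65
  Written test 59 × 0.08 = 4.72
  Safety assessment 83 × 0.23 = 19.09
  Ethics module 27.5 × 0.19 = 5.225
  Applied module 84 × 0.13 = 10.92
  Skills demo 41 × 0.1 = 4.1
Sum = 65.265
Bonus: 65.265 + 2 = 67.265
67.265 ≥ 65 → Pass

Pass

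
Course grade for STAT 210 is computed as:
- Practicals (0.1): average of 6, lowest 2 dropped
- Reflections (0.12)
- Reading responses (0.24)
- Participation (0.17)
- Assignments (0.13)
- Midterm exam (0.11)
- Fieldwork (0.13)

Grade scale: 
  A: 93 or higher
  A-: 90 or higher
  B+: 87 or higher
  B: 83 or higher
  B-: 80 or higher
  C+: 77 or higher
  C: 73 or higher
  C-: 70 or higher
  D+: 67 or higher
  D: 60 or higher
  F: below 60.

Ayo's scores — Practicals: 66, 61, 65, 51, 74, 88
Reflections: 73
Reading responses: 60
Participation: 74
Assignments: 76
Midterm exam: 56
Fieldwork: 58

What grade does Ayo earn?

D

Practicals: drop 51, 61 → average of remaining 4 = 293/4 = 73.25
Weighted total:
  Practicals 73.25 × 0.1 = 7.325
  Reflections 73 × 0.12 = 8.76
  Reading responses 60 × 0.24 = 14.4
  Participation 74 × 0.17 = 12.58
  Assignments 76 × 0.13 = 9.88
  Midterm exam 56 × 0.11 = 6.16
  Fieldwork 58 × 0.13 = 7.54
Sum = 66.645
66.645 is ≥ 60 and < 67 → D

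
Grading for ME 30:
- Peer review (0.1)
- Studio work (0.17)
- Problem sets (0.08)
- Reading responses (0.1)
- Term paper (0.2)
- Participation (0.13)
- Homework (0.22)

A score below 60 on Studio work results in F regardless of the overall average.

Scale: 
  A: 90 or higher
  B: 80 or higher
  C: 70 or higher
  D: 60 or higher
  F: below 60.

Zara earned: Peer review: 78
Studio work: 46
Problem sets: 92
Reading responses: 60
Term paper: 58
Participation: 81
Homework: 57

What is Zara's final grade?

F

Studio work score 46 < 60: minimum not met.
Weighted total:
  Peer review 78 × 0.1 = 7.8
  Studio work 46 × 0.17 = 7.82
  Problem sets 92 × 0.08 = 7.36
  Reading responses 60 × 0.1 = 6
  Term paper 58 × 0.2 = 11.6
  Participation 81 × 0.13 = 10.53
  Homework 57 × 0.22 = 12.54
Sum = 63.65
Because the Studio work minimum was not met, the result is F.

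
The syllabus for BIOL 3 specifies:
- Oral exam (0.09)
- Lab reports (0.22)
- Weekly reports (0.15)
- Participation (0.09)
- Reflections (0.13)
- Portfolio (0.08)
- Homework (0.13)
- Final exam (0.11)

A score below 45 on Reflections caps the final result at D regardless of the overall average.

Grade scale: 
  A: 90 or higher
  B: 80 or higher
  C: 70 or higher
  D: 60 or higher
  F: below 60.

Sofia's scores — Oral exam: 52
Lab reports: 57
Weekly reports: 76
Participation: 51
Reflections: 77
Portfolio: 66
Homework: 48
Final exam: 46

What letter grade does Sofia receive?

F

Reflections score 77 ≥ 45: minimum met.
Weighted total:
  Oral exam 52 × 0.09 = 4.68
  Lab reports 57 × 0.22 = 12.54
  Weekly reports 76 × 0.15 = 11.4
  Participation 51 × 0.09 = 4.59
  Reflections 77 × 0.13 = 10.01
  Portfolio 66 × 0.08 = 5.28
  Homework 48 × 0.13 = 6.24
  Final exam 46 × 0.11 = 5.06
Sum = 59.8
59.8 < 60 → F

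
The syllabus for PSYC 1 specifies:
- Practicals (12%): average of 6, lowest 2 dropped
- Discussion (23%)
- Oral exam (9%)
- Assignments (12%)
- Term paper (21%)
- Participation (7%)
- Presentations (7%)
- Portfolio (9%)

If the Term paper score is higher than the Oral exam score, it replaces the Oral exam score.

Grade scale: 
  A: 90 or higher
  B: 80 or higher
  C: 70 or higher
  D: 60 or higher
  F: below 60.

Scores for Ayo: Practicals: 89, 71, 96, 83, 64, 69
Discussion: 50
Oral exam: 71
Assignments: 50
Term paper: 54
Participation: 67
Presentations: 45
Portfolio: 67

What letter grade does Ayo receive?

Practicals: drop 64, 69 → average of remaining 4 = 339/4 = 84.75
Term paper (54) ≤ Oral exam (71), so Oral exam stays at 71.
Weighted total:
  Practicals 84.75 × 0.12 = 10.17
  Discussion 50 × 0.23 = 11.5
  Oral exam 71 × 0.09 = 6.39
  Assignments 50 × 0.12 = 6
  Term paper 54 × 0.21 = 11.34
  Participation 67 × 0.07 = 4.69
  Presentations 45 × 0.07 = 3.15
  Portfolio 67 × 0.09 = 6.03
Sum = 59.27
59.27 < 60 → F

F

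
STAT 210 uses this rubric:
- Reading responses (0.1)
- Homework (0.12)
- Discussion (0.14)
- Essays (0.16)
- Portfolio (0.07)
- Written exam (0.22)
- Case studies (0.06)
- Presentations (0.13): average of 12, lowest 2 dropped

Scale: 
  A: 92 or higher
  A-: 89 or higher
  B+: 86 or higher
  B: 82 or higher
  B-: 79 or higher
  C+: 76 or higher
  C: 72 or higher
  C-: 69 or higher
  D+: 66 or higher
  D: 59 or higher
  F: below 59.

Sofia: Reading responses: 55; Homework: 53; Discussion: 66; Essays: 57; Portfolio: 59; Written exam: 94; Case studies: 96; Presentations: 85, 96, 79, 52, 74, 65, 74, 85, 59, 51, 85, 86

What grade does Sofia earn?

C-

Presentations: drop 51, 52 → average of remaining 10 = 788/10 = 78.8
Weighted total:
  Reading responses 55 × 0.1 = 5.5
  Homework 53 × 0.12 = 6.36
  Discussion 66 × 0.14 = 9.24
  Essays 57 × 0.16 = 9.12
  Portfolio 59 × 0.07 = 4.13
  Written exam 94 × 0.22 = 20.68
  Case studies 96 × 0.06 = 5.76
  Presentations 78.8 × 0.13 = 10.244
Sum = 71.034
71.034 is ≥ 69 and < 72 → C-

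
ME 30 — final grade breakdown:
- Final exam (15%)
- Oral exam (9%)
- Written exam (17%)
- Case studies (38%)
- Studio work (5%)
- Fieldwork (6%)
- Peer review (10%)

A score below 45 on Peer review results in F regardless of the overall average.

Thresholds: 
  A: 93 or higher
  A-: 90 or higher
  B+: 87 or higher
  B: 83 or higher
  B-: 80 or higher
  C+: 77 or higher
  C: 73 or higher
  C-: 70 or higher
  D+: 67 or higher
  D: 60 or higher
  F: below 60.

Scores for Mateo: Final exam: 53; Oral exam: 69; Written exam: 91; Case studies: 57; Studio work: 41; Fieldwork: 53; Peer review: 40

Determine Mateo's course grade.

F

Peer review score 40 < 45: minimum not met.
Weighted total:
  Final exam 53 × 0.15 = 7.95
  Oral exam 69 × 0.09 = 6.21
  Written exam 91 × 0.17 = 15.47
  Case studies 57 × 0.38 = 21.66
  Studio work 41 × 0.05 = 2.05
  Fieldwork 53 × 0.06 = 3.18
  Peer review 40 × 0.1 = 4
Sum = 60.52
Because the Peer review minimum was not met, the result is F.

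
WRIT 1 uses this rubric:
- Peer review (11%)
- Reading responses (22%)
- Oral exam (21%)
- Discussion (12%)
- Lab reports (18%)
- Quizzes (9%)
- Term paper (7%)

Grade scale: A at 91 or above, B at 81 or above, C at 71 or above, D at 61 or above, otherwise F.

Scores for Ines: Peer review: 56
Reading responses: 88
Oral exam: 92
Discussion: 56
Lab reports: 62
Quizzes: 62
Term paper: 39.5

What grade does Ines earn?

Weighted total:
  Peer review 56 × 0.11 = 6.16
  Reading responses 88 × 0.22 = 19.36
  Oral exam 92 × 0.21 = 19.32
  Discussion 56 × 0.12 = 6.72
  Lab reports 62 × 0.18 = 11.16
  Quizzes 62 × 0.09 = 5.58
  Term paper 39.5 × 0.07 = 2.765
Sum = 71.065
71.065 is ≥ 71 and < 81 → C

C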